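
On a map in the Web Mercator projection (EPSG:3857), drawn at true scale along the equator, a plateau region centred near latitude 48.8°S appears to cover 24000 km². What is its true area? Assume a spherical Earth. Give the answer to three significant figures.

For Mercator, h = k = sec φ (a conformal cylindrical projection has a single point scale, 1/cos φ).
Areal scale = k² = sec²φ = 1/cos²(48.8°) = 1/0.6587² = 2.305.
True area = apparent / (areal scale) = 24000 / 2.305 ≈ 10400 km².

10400 km²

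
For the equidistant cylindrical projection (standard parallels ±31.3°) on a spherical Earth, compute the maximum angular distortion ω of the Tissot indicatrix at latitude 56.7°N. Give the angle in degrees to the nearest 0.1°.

The equidistant cylindrical projection with φ₀ = 31.3° has h = 1 (meridians true) and k = cos φ₀ / cos φ along parallels.
At 56.7°: h = 1.000, k = 1.556; principal scales a = 1.556, b = 1.000.
sin(ω/2) = (a − b)/(a + b) = 0.5563/2.556 = 0.2176, so ω = 2 arcsin(0.2176) ≈ 25.1°.

25.1°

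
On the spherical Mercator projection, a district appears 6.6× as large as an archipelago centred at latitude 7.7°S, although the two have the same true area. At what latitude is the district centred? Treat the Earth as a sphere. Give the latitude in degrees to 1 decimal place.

On Mercator, (apparent₁)/(apparent₂) = sec²φ₁ / sec²φ₂ when true areas are equal.
cos²φ₂ / cos²φ₁ = 6.6  ⇒  cos φ₁ = cos 7.7° / √6.6 = 0.9910/2.569 = 0.3857.
φ₁ = arccos(0.3857) ≈ 67.3°.

67.3°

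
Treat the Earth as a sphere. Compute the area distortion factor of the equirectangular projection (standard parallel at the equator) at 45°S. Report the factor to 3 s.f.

1.41

In the plate carrée (x = Rλ, y = Rφ), meridians are true-scale (h = 1) and parallels are stretched by k = sec φ.
Areal scale = h·k = 1 × sec φ; at 45°, h = 1.000, k = 1.414, so h·k = 1.414.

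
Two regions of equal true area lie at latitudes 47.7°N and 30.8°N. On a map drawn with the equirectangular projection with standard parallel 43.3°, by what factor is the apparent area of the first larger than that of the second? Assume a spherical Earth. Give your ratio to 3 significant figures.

1.28

In the equirectangular projection with standard parallel φ₀ = 43.3° (x = Rλ cos φ₀, y = Rφ), meridians are true-scale (h = 1) and the parallel scale is k = cos φ₀ / cos φ.
Areal scale at 47.7°: h·k = 1.000 × 1.081 = 1.081.
Areal scale at 30.8°: h·k = 1.000 × 0.8473 = 0.8473.
Ratio = 1.081/0.8473 ≈ 1.28.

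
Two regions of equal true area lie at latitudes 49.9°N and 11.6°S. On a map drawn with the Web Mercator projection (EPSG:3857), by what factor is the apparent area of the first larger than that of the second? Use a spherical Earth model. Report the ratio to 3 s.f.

2.31

Mercator is conformal with k = sec φ, so areal scale = k² = sec²φ.
At 49.9°: sec²(49.9°) = 1/0.6441² = 2.410.
At 11.6°: sec²(11.6°) = 1/0.9796² = 1.042.
Ratio = 2.410/1.042 = cos²(11.6°)/cos²(49.9°) ≈ 2.31.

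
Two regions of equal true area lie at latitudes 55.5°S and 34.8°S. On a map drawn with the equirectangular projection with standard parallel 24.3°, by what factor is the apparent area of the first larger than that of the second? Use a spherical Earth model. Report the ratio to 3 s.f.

1.45

With standard parallel φ₀ = 24.3°, the equirectangular projection gives x = Rλ cos φ₀, y = Rφ, so h = 1 and k = cos 24.3° / cos φ.
Areal scale at 55.5°: h·k = 1.000 × 1.609 = 1.609.
Areal scale at 34.8°: h·k = 1.000 × 1.110 = 1.110.
Ratio = 1.609/1.110 ≈ 1.45.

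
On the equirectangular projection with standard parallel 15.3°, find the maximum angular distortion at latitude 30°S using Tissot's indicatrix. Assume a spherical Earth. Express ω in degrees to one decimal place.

6.2°

With standard parallel φ₀ = 15.3°, the equirectangular projection gives x = Rλ cos φ₀, y = Rφ, so h = 1 and k = cos 15.3° / cos φ.
At 30°: h = 1.000, k = 1.114; principal scales a = 1.114, b = 1.000.
sin(ω/2) = (a − b)/(a + b) = 0.1138/2.114 = 0.05383, so ω = 2 arcsin(0.05383) ≈ 6.2°.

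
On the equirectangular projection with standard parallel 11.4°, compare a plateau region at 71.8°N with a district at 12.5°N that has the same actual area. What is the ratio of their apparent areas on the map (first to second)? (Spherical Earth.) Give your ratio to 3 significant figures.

3.13

With standard parallel φ₀ = 11.4°, the equirectangular projection gives x = Rλ cos φ₀, y = Rφ, so h = 1 and k = cos 11.4° / cos φ.
Areal scale at 71.8°: h·k = 1.000 × 3.139 = 3.139.
Areal scale at 12.5°: h·k = 1.000 × 1.004 = 1.004.
Ratio = 3.139/1.004 ≈ 3.13.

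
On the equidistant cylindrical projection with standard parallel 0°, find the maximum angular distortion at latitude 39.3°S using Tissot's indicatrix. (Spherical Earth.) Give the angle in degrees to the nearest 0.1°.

14.6°

In the plate carrée (x = Rλ, y = Rφ), meridians are true-scale (h = 1) and parallels are stretched by k = sec φ.
At 39.3°: h = 1.000, k = 1.292; principal scales a = 1.292, b = 1.000.
sin(ω/2) = (a − b)/(a + b) = 0.2923/2.292 = 0.1275, so ω = 2 arcsin(0.1275) ≈ 14.6°.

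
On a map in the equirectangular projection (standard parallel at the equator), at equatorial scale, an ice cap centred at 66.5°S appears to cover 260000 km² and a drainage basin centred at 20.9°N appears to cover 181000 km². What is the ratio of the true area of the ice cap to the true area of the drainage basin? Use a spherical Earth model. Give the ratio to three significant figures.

0.613

On the plate carrée, areal scale = h·k = 1 × sec φ, so true area = apparent × cos φ.
True area of ice cap: 260000 × cos(66.5°) = 260000 × 0.3987 = 103700 km².
True area of drainage basin: 181000 × cos(20.9°) = 181000 × 0.9342 = 169100 km².
Ratio = 103700 / 169100 ≈ 0.613.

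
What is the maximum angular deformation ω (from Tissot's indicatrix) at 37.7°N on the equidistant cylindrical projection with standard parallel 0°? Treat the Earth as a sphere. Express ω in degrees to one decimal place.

For the equirectangular projection with φ₀ = 0 (plate carrée), h = 1 along meridians and k = sec φ along parallels.
At 37.7°: h = 1.000, k = 1.264; principal scales a = 1.264, b = 1.000.
sin(ω/2) = (a − b)/(a + b) = 0.2639/2.264 = 0.1166, so ω = 2 arcsin(0.1166) ≈ 13.4°.

13.4°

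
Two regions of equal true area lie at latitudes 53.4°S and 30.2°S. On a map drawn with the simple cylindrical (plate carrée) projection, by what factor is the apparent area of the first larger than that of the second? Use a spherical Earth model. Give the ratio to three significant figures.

1.45

Plate carrée maps x = Rλ, y = Rφ. The meridian scale is h = 1 and the parallel scale is k = 1/cos φ = sec φ.
Areal scale at 53.4°: h·k = 1.000 × 1.677 = 1.677.
Areal scale at 30.2°: h·k = 1.000 × 1.157 = 1.157.
Ratio = 1.677/1.157 ≈ 1.45.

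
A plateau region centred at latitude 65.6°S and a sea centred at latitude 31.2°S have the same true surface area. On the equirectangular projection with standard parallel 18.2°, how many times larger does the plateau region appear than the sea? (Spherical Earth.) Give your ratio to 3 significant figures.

The equidistant cylindrical projection with φ₀ = 18.2° has h = 1 (meridians true) and k = cos φ₀ / cos φ along parallels.
Areal scale at 65.6°: h·k = 1.000 × 2.300 = 2.300.
Areal scale at 31.2°: h·k = 1.000 × 1.111 = 1.111.
Ratio = 2.300/1.111 ≈ 2.07.

2.07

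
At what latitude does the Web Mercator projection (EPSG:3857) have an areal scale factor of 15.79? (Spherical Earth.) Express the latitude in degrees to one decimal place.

75.4°

Mercator areal scale is sec²φ.
sec²φ = 15.79  ⇒  cos²φ = 0.06333  ⇒  cos φ = 0.2517.
φ = arccos(0.2517) ≈ 75.4°.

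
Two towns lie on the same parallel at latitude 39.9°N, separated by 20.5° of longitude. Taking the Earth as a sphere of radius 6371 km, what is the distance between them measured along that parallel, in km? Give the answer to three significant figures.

Arc length along a parallel = R cos φ · Δλ (with Δλ in radians).
= 6371 × cos 39.9° × (20.5° × π/180) = 6371 × 0.7672 × 0.3578 ≈ 1750 km.

1750 km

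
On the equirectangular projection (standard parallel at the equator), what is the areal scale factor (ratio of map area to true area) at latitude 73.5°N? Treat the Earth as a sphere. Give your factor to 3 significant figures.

In the plate carrée (x = Rλ, y = Rφ), meridians are true-scale (h = 1) and parallels are stretched by k = sec φ.
Areal scale = h·k = 1 × sec φ; at 73.5°, h = 1.000, k = 3.521, so h·k = 3.521.

3.52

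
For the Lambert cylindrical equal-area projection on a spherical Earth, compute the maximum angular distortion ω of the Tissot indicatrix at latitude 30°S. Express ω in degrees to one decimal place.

16.4°

The Lambert cylindrical equal-area projection is the cylindrical equal-area projection with its standard parallel at the equator (φ₀ = 0). For cylindrical equal-area with standard parallel φ₀, h = cos φ / cos φ₀ and k = cos φ₀ / cos φ, so h·k = 1.
At 30°: h = 0.8660, k = 1.155; principal scales a = 1.155, b = 0.8660.
sin(ω/2) = (a − b)/(a + b) = 0.2887/2.021 = 0.1429, so ω = 2 arcsin(0.1429) ≈ 16.4°.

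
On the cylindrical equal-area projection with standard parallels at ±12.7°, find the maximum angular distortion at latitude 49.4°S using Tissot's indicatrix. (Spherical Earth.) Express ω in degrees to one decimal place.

Cylindrical equal-area (φ₀ = 12.7°): h = cos φ / cos 12.7° along meridians, k = cos 12.7° / cos φ along parallels; h·k = 1.
At 49.4°: h = 0.6671, k = 1.499; principal scales a = 1.499, b = 0.6671.
sin(ω/2) = (a − b)/(a + b) = 0.8319/2.166 = 0.3841, so ω = 2 arcsin(0.3841) ≈ 45.2°.

45.2°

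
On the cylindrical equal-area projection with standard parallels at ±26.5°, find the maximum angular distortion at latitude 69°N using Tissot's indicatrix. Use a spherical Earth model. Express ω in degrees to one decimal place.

92.7°

Cylindrical equal-area (φ₀ = 26.5°): h = cos φ / cos 26.5° along meridians, k = cos 26.5° / cos φ along parallels; h·k = 1.
At 69°: h = 0.4004, k = 2.497; principal scales a = 2.497, b = 0.4004.
sin(ω/2) = (a − b)/(a + b) = 2.097/2.898 = 0.7236, so ω = 2 arcsin(0.7236) ≈ 92.7°.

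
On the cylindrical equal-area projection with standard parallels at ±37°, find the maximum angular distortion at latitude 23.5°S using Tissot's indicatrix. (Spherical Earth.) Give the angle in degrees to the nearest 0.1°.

15.8°

A cylindrical equal-area projection with standard parallel φ₀ has meridian scale h = cos φ / cos φ₀ and parallel scale k = cos φ₀ / cos φ (so areas are preserved, h·k = 1).
At 23.5°: h = 1.148, k = 0.8709; principal scales a = 1.148, b = 0.8709.
sin(ω/2) = (a − b)/(a + b) = 0.2774/2.019 = 0.1374, so ω = 2 arcsin(0.1374) ≈ 15.8°.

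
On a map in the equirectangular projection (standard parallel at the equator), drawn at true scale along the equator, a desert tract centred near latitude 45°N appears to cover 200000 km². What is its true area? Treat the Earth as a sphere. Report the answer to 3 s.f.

In the plate carrée (x = Rλ, y = Rφ), meridians are true-scale (h = 1) and parallels are stretched by k = sec φ.
Areal scale = h·k = 1 × sec φ; at 45°, h = 1.000, k = 1.414, so h·k = 1.414.
True area = apparent / (areal scale) = 200000 / 1.414 ≈ 141000 km².

141000 km²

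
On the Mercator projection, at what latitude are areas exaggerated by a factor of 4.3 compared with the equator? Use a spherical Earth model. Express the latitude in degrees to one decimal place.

Mercator areal scale is sec²φ.
sec²φ = 4.3  ⇒  cos²φ = 0.2326  ⇒  cos φ = 0.4822.
φ = arccos(0.4822) ≈ 61.2°.

61.2°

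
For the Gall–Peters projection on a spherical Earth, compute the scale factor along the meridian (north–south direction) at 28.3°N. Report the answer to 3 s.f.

1.25

The Gall–Peters projection is cylindrical equal-area with φ₀ = 45°. For cylindrical equal-area with standard parallel φ₀, h = cos φ / cos φ₀ and k = cos φ₀ / cos φ, so h·k = 1.
h = cos 28.3° / cos 45° = 0.8805/0.7071 = 1.245.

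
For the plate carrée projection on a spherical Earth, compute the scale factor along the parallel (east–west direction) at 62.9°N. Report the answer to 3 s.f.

2.20

Plate carrée maps x = Rλ, y = Rφ. The meridian scale is h = 1 and the parallel scale is k = 1/cos φ = sec φ.
k = 1/cos 62.9° = 1/0.4555 = 2.195.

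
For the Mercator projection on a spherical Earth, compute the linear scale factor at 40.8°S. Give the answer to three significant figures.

The Mercator projection is conformal; its linear scale factor is the same in every direction and equals sec φ = 1/cos φ.
k = 1/cos 40.8° = 1/0.7570 = 1.321.

1.32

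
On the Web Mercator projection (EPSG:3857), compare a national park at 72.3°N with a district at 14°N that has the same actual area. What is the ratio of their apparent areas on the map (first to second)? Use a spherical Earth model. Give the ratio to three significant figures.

Mercator areal scale is sec²φ.
At 72.3°: sec²(72.3°) = 1/0.3040² = 10.82.
At 14°: sec²(14°) = 1/0.9703² = 1.062.
Ratio = 10.82/1.062 = cos²(14°)/cos²(72.3°) ≈ 10.2.

10.2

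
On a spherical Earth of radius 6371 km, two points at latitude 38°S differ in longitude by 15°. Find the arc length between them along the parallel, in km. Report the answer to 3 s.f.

Arc length along a parallel = R cos φ · Δλ (with Δλ in radians).
= 6371 × cos 38° × (15° × π/180) = 6371 × 0.7880 × 0.2618 ≈ 1310 km.

1310 km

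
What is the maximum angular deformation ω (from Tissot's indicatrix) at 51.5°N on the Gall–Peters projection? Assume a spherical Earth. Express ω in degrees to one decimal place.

14.6°

The Gall–Peters projection is cylindrical equal-area with φ₀ = 45°. A cylindrical equal-area projection with standard parallel φ₀ has meridian scale h = cos φ / cos φ₀ and parallel scale k = cos φ₀ / cos φ (so areas are preserved, h·k = 1).
At 51.5°: h = 0.8804, k = 1.136; principal scales a = 1.136, b = 0.8804.
sin(ω/2) = (a − b)/(a + b) = 0.2555/2.016 = 0.1267, so ω = 2 arcsin(0.1267) ≈ 14.6°.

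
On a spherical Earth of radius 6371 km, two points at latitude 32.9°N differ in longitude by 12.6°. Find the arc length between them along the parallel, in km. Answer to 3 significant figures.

1180 km

Arc length along a parallel = R cos φ · Δλ (with Δλ in radians).
= 6371 × cos 32.9° × (12.6° × π/180) = 6371 × 0.8396 × 0.2199 ≈ 1180 km.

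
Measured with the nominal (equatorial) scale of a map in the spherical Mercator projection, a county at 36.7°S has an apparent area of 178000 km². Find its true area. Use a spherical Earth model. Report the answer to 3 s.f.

114000 km²

For Mercator, h = k = sec φ (a conformal cylindrical projection has a single point scale, 1/cos φ).
Areal scale = k² = sec²φ = 1/cos²(36.7°) = 1/0.8018² = 1.556.
True area = apparent / (areal scale) = 178000 / 1.556 ≈ 114000 km².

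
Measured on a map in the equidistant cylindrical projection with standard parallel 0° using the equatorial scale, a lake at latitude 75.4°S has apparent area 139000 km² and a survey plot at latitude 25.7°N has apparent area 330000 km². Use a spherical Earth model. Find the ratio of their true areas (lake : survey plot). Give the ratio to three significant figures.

0.118

Plate carrée has h = 1 and k = sec φ, giving areal scale sec φ; true area = (apparent area) · cos φ.
True area of lake: 139000 × cos(75.4°) = 139000 × 0.2521 = 35040 km².
True area of survey plot: 330000 × cos(25.7°) = 330000 × 0.9011 = 297400 km².
Ratio = 35040 / 297400 ≈ 0.118.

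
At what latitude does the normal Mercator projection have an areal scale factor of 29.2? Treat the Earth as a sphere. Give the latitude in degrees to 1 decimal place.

79.3°

Mercator areal scale is sec²φ.
sec²φ = 29.2  ⇒  cos²φ = 0.03425  ⇒  cos φ = 0.1851.
φ = arccos(0.1851) ≈ 79.3°.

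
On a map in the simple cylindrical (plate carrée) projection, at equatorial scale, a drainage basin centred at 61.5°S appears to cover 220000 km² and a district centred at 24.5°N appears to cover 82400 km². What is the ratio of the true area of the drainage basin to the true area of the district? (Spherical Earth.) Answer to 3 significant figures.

1.40

On the plate carrée, areal scale = h·k = 1 × sec φ, so true area = apparent × cos φ.
True area of drainage basin: 220000 × cos(61.5°) = 220000 × 0.4772 = 105000 km².
True area of district: 82400 × cos(24.5°) = 82400 × 0.9100 = 74980 km².
Ratio = 105000 / 74980 ≈ 1.40.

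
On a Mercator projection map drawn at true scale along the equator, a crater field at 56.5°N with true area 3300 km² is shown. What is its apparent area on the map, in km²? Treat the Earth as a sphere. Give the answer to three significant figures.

For Mercator, h = k = sec φ (a conformal cylindrical projection has a single point scale, 1/cos φ).
Areal scale = k² = sec²φ = 1/cos²(56.5°) = 1/0.5519² = 3.283.
Apparent area = 3300 × 3.283 ≈ 10800 km².

10800 km²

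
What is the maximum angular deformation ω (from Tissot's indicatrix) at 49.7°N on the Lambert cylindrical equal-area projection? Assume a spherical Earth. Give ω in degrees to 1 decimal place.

The Lambert cylindrical equal-area projection is the cylindrical equal-area projection with its standard parallel at the equator (φ₀ = 0). Cylindrical equal-area (φ₀ = 0°): h = cos φ / cos 0° along meridians, k = cos 0° / cos φ along parallels; h·k = 1.
At 49.7°: h = 0.6468, k = 1.546; principal scales a = 1.546, b = 0.6468.
sin(ω/2) = (a − b)/(a + b) = 0.8993/2.193 = 0.4101, so ω = 2 arcsin(0.4101) ≈ 48.4°.

48.4°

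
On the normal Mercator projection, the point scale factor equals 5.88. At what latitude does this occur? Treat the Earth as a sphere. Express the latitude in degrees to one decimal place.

Mercator scale is k = sec φ = 1/cos φ.
1/cos φ = 5.88  ⇒  cos φ = 0.1701  ⇒  φ = arccos(0.1701) ≈ 80.2°.

80.2°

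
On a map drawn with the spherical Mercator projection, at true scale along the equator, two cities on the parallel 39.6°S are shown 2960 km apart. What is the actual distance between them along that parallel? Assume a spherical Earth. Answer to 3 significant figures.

2280 km

Mercator is conformal, so the point scale is isotropic: h = k = sec φ = 1/cos φ.
Along the parallel at 39.6°, map distances are exaggerated by k = sec 39.6° = 1.298.
True distance = 2960 / 1.298 = 2960 × cos 39.6° ≈ 2280 km.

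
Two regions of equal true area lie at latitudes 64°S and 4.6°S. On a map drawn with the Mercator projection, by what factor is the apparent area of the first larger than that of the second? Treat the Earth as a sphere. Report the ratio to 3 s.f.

Mercator areal scale is sec²φ.
At 64°: sec²(64°) = 1/0.4384² = 5.204.
At 4.6°: sec²(4.6°) = 1/0.9968² = 1.006.
Ratio = 5.204/1.006 = cos²(4.6°)/cos²(64°) ≈ 5.17.

5.17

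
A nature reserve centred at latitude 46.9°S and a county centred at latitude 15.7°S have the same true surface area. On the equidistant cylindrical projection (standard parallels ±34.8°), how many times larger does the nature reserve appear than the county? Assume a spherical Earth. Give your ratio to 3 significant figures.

The equidistant cylindrical projection with φ₀ = 34.8° has h = 1 (meridians true) and k = cos φ₀ / cos φ along parallels.
Areal scale at 46.9°: h·k = 1.000 × 1.202 = 1.202.
Areal scale at 15.7°: h·k = 1.000 × 0.8530 = 0.8530.
Ratio = 1.202/0.8530 ≈ 1.41.

1.41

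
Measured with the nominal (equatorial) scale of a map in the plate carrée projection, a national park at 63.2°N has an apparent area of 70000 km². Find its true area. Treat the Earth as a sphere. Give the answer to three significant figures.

In the plate carrée (x = Rλ, y = Rφ), meridians are true-scale (h = 1) and parallels are stretched by k = sec φ.
Areal scale = h·k = 1 × sec φ; at 63.2°, h = 1.000, k = 2.218, so h·k = 2.218.
True area = apparent / (areal scale) = 70000 / 2.218 ≈ 31600 km².

31600 km²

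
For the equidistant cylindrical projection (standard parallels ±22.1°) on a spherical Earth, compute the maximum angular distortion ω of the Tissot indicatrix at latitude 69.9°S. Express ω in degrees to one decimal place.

The equidistant cylindrical projection with φ₀ = 22.1° has h = 1 (meridians true) and k = cos φ₀ / cos φ along parallels.
At 69.9°: h = 1.000, k = 2.696; principal scales a = 2.696, b = 1.000.
sin(ω/2) = (a − b)/(a + b) = 1.696/3.696 = 0.4589, so ω = 2 arcsin(0.4589) ≈ 54.6°.

54.6°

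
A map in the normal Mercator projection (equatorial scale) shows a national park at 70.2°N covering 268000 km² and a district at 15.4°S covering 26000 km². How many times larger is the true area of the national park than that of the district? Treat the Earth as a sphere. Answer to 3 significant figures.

1.27

On Mercator the areal scale is sec²φ, so true area = apparent × cos²φ.
True area of national park: 268000 × cos²(70.2°) = 268000 × 0.1147 = 30750 km².
True area of district: 26000 × cos²(15.4°) = 26000 × 0.9295 = 24170 km².
Ratio = 30750 / 24170 ≈ 1.27.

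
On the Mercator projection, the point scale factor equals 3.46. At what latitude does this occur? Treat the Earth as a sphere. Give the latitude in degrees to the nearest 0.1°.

73.2°

Mercator scale is k = sec φ = 1/cos φ.
1/cos φ = 3.46  ⇒  cos φ = 0.2890  ⇒  φ = arccos(0.2890) ≈ 73.2°.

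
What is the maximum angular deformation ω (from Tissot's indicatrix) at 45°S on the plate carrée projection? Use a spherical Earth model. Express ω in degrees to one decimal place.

19.8°

Plate carrée maps x = Rλ, y = Rφ. The meridian scale is h = 1 and the parallel scale is k = 1/cos φ = sec φ.
At 45°: h = 1.000, k = 1.414; principal scales a = 1.414, b = 1.000.
sin(ω/2) = (a − b)/(a + b) = 0.4142/2.414 = 0.1716, so ω = 2 arcsin(0.1716) ≈ 19.8°.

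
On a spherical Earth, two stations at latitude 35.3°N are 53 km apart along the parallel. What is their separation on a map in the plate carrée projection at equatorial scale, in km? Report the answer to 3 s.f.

In the plate carrée (x = Rλ, y = Rφ), meridians are true-scale (h = 1) and parallels are stretched by k = sec φ.
Along the parallel, k = sec 35.3° = 1/0.8161 = 1.225.
Map distance = 53 × 1.225 ≈ 64.9 km.

64.9 km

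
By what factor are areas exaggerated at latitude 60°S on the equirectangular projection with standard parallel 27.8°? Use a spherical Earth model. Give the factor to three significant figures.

1.77

With standard parallel φ₀ = 27.8°, the equirectangular projection gives x = Rλ cos φ₀, y = Rφ, so h = 1 and k = cos 27.8° / cos φ.
Areal scale = h·k = 1 × cos φ₀ / cos φ; at 60°, h = 1.000, k = 1.769, so h·k = 1.769.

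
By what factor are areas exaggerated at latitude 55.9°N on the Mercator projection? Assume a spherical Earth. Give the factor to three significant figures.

For Mercator, h = k = sec φ (a conformal cylindrical projection has a single point scale, 1/cos φ).
Areal scale = k² = sec²φ = 1/cos²(55.9°) = 1/0.5606² = 3.182.

3.18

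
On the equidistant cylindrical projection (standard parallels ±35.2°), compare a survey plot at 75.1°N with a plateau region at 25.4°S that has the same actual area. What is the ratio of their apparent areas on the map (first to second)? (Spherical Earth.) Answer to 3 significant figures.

3.51

With standard parallel φ₀ = 35.2°, the equirectangular projection gives x = Rλ cos φ₀, y = Rφ, so h = 1 and k = cos 35.2° / cos φ.
Areal scale at 75.1°: h·k = 1.000 × 3.178 = 3.178.
Areal scale at 25.4°: h·k = 1.000 × 0.9046 = 0.9046.
Ratio = 3.178/0.9046 ≈ 3.51.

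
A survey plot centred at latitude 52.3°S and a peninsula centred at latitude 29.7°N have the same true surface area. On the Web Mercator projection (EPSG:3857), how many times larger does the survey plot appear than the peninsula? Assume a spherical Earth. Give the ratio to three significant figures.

2.02

Mercator is conformal with k = sec φ, so areal scale = k² = sec²φ.
At 52.3°: sec²(52.3°) = 1/0.6115² = 2.674.
At 29.7°: sec²(29.7°) = 1/0.8686² = 1.325.
Ratio = 2.674/1.325 = cos²(29.7°)/cos²(52.3°) ≈ 2.02.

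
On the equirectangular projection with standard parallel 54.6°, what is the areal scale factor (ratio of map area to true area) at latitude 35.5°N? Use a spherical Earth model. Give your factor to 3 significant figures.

0.712

The equidistant cylindrical projection with φ₀ = 54.6° has h = 1 (meridians true) and k = cos φ₀ / cos φ along parallels.
Areal scale = h·k = 1 × cos φ₀ / cos φ; at 35.5°, h = 1.000, k = 0.7115, so h·k = 0.7115.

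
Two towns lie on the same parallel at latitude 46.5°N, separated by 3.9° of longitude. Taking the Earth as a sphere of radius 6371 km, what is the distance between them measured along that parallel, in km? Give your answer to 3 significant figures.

299 km

Arc length along a parallel = R cos φ · Δλ (with Δλ in radians).
= 6371 × cos 46.5° × (3.9° × π/180) = 6371 × 0.6884 × 0.06807 ≈ 299 km.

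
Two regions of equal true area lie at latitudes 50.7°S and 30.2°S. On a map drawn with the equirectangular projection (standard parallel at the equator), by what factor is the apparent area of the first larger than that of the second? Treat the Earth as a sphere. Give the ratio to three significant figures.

In the plate carrée (x = Rλ, y = Rφ), meridians are true-scale (h = 1) and parallels are stretched by k = sec φ.
Areal scale at 50.7°: h·k = 1.000 × 1.579 = 1.579.
Areal scale at 30.2°: h·k = 1.000 × 1.157 = 1.157.
Ratio = 1.579/1.157 ≈ 1.36.

1.36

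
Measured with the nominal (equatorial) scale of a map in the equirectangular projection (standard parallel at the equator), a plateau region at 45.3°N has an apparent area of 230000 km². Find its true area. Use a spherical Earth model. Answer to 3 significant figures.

162000 km²

Plate carrée maps x = Rλ, y = Rφ. The meridian scale is h = 1 and the parallel scale is k = 1/cos φ = sec φ.
Areal scale = h·k = 1 × sec φ; at 45.3°, h = 1.000, k = 1.422, so h·k = 1.422.
True area = apparent / (areal scale) = 230000 / 1.422 ≈ 162000 km².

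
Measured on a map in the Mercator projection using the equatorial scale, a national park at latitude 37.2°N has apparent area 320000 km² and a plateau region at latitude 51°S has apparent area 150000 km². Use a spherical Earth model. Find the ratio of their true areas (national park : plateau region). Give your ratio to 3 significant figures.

Mercator's areal exaggeration is sec²φ; hence true area = (apparent area) · cos²φ.
True area of national park: 320000 × cos²(37.2°) = 320000 × 0.6345 = 203000 km².
True area of plateau region: 150000 × cos²(51°) = 150000 × 0.3960 = 59410 km².
Ratio = 203000 / 59410 ≈ 3.42.

3.42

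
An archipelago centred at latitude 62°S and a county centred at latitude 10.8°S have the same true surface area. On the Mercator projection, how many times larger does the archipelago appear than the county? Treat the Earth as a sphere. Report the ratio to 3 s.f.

Mercator areal scale is sec²φ.
At 62°: sec²(62°) = 1/0.4695² = 4.537.
At 10.8°: sec²(10.8°) = 1/0.9823² = 1.036.
Ratio = 4.537/1.036 = cos²(10.8°)/cos²(62°) ≈ 4.38.

4.38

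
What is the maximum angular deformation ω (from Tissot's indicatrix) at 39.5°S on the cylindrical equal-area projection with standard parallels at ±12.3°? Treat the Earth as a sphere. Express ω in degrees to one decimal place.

26.8°

For cylindrical equal-area with standard parallel φ₀, h = cos φ / cos φ₀ and k = cos φ₀ / cos φ, so h·k = 1.
At 39.5°: h = 0.7898, k = 1.266; principal scales a = 1.266, b = 0.7898.
sin(ω/2) = (a − b)/(a + b) = 0.4765/2.056 = 0.2317, so ω = 2 arcsin(0.2317) ≈ 26.8°.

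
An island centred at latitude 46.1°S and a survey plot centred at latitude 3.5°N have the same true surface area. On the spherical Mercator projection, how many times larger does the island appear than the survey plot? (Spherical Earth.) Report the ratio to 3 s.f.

2.07

On Mercator, area is exaggerated by sec²φ = 1/cos²φ.
At 46.1°: sec²(46.1°) = 1/0.6934² = 2.080.
At 3.5°: sec²(3.5°) = 1/0.9981² = 1.004.
Ratio = 2.080/1.004 = cos²(3.5°)/cos²(46.1°) ≈ 2.07.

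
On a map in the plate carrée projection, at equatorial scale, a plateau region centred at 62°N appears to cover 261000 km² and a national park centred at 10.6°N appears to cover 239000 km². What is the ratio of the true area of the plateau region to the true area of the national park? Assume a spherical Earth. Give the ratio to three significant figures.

Plate carrée has h = 1 and k = sec φ, giving areal scale sec φ; true area = (apparent area) · cos φ.
True area of plateau region: 261000 × cos(62°) = 261000 × 0.4695 = 122500 km².
True area of national park: 239000 × cos(10.6°) = 239000 × 0.9829 = 234900 km².
Ratio = 122500 / 234900 ≈ 0.522.

0.522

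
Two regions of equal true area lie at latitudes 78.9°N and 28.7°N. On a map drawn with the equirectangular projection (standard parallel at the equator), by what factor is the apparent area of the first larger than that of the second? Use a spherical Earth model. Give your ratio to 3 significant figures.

Plate carrée maps x = Rλ, y = Rφ. The meridian scale is h = 1 and the parallel scale is k = 1/cos φ = sec φ.
Areal scale at 78.9°: h·k = 1.000 × 5.194 = 5.194.
Areal scale at 28.7°: h·k = 1.000 × 1.140 = 1.140.
Ratio = 5.194/1.140 ≈ 4.56.

4.56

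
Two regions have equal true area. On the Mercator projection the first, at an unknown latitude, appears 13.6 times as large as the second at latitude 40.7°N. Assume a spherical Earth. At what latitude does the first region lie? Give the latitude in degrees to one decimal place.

78.1°

On Mercator, (apparent₁)/(apparent₂) = sec²φ₁ / sec²φ₂ when true areas are equal.
cos²φ₂ / cos²φ₁ = 13.6  ⇒  cos φ₁ = cos 40.7° / √13.6 = 0.7581/3.688 = 0.2056.
φ₁ = arccos(0.2056) ≈ 78.1°.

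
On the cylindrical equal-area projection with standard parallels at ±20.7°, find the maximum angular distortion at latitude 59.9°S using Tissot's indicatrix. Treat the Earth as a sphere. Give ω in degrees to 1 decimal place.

For cylindrical equal-area with standard parallel φ₀, h = cos φ / cos φ₀ and k = cos φ₀ / cos φ, so h·k = 1.
At 59.9°: h = 0.5361, k = 1.865; principal scales a = 1.865, b = 0.5361.
sin(ω/2) = (a − b)/(a + b) = 1.329/2.401 = 0.5535, so ω = 2 arcsin(0.5535) ≈ 67.2°.

67.2°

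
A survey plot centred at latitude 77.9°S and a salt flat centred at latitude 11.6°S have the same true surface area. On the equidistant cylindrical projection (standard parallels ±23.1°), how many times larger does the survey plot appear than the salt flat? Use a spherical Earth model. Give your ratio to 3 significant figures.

With standard parallel φ₀ = 23.1°, the equirectangular projection gives x = Rλ cos φ₀, y = Rφ, so h = 1 and k = cos 23.1° / cos φ.
Areal scale at 77.9°: h·k = 1.000 × 4.388 = 4.388.
Areal scale at 11.6°: h·k = 1.000 × 0.9390 = 0.9390.
Ratio = 4.388/0.9390 ≈ 4.67.

4.67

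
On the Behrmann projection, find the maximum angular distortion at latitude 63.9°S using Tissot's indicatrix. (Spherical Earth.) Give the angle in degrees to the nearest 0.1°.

Behrmann is a cylindrical equal-area projection with standard parallels at ±30°. For cylindrical equal-area with standard parallel φ₀, h = cos φ / cos φ₀ and k = cos φ₀ / cos φ, so h·k = 1.
At 63.9°: h = 0.5080, k = 1.969; principal scales a = 1.969, b = 0.5080.
sin(ω/2) = (a − b)/(a + b) = 1.461/2.477 = 0.5897, so ω = 2 arcsin(0.5897) ≈ 72.3°.

72.3°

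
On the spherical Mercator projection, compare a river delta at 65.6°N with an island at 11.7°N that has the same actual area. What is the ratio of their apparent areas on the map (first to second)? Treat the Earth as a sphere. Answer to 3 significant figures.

Mercator areal scale is sec²φ.
At 65.6°: sec²(65.6°) = 1/0.4131² = 5.860.
At 11.7°: sec²(11.7°) = 1/0.9792² = 1.043.
Ratio = 5.860/1.043 = cos²(11.7°)/cos²(65.6°) ≈ 5.62.

5.62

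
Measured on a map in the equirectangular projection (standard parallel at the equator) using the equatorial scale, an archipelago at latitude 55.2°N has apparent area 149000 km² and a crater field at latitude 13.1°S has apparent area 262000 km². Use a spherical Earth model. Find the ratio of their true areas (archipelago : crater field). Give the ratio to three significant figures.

On the plate carrée, areal scale = h·k = 1 × sec φ, so true area = apparent × cos φ.
True area of archipelago: 149000 × cos(55.2°) = 149000 × 0.5707 = 85040 km².
True area of crater field: 262000 × cos(13.1°) = 262000 × 0.9740 = 255200 km².
Ratio = 85040 / 255200 ≈ 0.333.

0.333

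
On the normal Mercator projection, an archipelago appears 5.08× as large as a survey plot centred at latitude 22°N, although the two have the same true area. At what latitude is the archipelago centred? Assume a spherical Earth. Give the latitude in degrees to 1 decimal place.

65.7°

For equal true areas on Mercator, apparent areas scale as sec²φ, so the ratio is cos²φ₂ / cos²φ₁.
cos²φ₂ / cos²φ₁ = 5.08  ⇒  cos φ₁ = cos 22° / √5.08 = 0.9272/2.254 = 0.4114.
φ₁ = arccos(0.4114) ≈ 65.7°.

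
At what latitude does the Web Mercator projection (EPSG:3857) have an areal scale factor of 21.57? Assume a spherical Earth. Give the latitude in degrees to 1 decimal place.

77.6°

Mercator areal scale is sec²φ.
sec²φ = 21.57  ⇒  cos²φ = 0.04636  ⇒  cos φ = 0.2153.
φ = arccos(0.2153) ≈ 77.6°.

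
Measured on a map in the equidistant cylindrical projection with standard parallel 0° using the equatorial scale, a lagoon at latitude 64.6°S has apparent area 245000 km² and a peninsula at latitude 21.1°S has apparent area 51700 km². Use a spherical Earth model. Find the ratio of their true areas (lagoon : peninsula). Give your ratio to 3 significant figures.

2.18

Plate carrée has h = 1 and k = sec φ, giving areal scale sec φ; true area = (apparent area) · cos φ.
True area of lagoon: 245000 × cos(64.6°) = 245000 × 0.4289 = 105100 km².
True area of peninsula: 51700 × cos(21.1°) = 51700 × 0.9330 = 48230 km².
Ratio = 105100 / 48230 ≈ 2.18.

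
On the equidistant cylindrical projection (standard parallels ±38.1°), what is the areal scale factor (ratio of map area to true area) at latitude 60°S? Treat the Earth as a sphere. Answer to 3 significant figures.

1.57

In the equirectangular projection with standard parallel φ₀ = 38.1° (x = Rλ cos φ₀, y = Rφ), meridians are true-scale (h = 1) and the parallel scale is k = cos φ₀ / cos φ.
Areal scale = h·k = 1 × cos φ₀ / cos φ; at 60°, h = 1.000, k = 1.574, so h·k = 1.574.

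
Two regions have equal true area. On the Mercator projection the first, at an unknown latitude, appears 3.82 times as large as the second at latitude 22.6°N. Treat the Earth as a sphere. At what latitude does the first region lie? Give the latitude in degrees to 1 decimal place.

For equal true areas on Mercator, apparent areas scale as sec²φ, so the ratio is cos²φ₂ / cos²φ₁.
cos²φ₂ / cos²φ₁ = 3.82  ⇒  cos φ₁ = cos 22.6° / √3.82 = 0.9232/1.954 = 0.4724.
φ₁ = arccos(0.4724) ≈ 61.8°.

61.8°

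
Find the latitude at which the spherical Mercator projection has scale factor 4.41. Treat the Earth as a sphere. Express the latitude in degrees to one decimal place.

76.9°

Mercator scale is k = sec φ = 1/cos φ.
1/cos φ = 4.41  ⇒  cos φ = 0.2268  ⇒  φ = arccos(0.2268) ≈ 76.9°.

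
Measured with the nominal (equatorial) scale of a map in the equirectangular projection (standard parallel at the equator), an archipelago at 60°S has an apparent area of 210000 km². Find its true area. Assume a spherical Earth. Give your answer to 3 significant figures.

For the equirectangular projection with φ₀ = 0 (plate carrée), h = 1 along meridians and k = sec φ along parallels.
Areal scale = h·k = 1 × sec φ; at 60°, h = 1.000, k = 2.000, so h·k = 2.000.
True area = apparent / (areal scale) = 210000 / 2.000 ≈ 105000 km².

105000 km²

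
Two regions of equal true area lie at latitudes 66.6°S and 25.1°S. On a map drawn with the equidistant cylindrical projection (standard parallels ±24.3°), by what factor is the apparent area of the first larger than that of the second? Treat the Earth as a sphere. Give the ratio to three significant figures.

In the equirectangular projection with standard parallel φ₀ = 24.3° (x = Rλ cos φ₀, y = Rφ), meridians are true-scale (h = 1) and the parallel scale is k = cos φ₀ / cos φ.
Areal scale at 66.6°: h·k = 1.000 × 2.295 = 2.295.
Areal scale at 25.1°: h·k = 1.000 × 1.006 = 1.006.
Ratio = 2.295/1.006 ≈ 2.28.

2.28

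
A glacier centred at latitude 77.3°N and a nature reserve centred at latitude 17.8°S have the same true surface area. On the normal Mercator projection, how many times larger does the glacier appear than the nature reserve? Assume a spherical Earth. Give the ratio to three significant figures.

18.8

On Mercator, area is exaggerated by sec²φ = 1/cos²φ.
At 77.3°: sec²(77.3°) = 1/0.2198² = 20.69.
At 17.8°: sec²(17.8°) = 1/0.9521² = 1.103.
Ratio = 20.69/1.103 = cos²(17.8°)/cos²(77.3°) ≈ 18.8.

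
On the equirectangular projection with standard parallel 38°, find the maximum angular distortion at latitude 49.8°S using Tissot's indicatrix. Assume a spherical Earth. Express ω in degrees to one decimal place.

In the equirectangular projection with standard parallel φ₀ = 38° (x = Rλ cos φ₀, y = Rφ), meridians are true-scale (h = 1) and the parallel scale is k = cos φ₀ / cos φ.
At 49.8°: h = 1.000, k = 1.221; principal scales a = 1.221, b = 1.000.
sin(ω/2) = (a − b)/(a + b) = 0.2209/2.221 = 0.09945, so ω = 2 arcsin(0.09945) ≈ 11.4°.

11.4°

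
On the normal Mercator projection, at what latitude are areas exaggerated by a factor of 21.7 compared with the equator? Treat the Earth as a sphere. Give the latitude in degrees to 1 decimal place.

Mercator areal scale is sec²φ.
sec²φ = 21.7  ⇒  cos²φ = 0.04608  ⇒  cos φ = 0.2147.
φ = arccos(0.2147) ≈ 77.6°.

77.6°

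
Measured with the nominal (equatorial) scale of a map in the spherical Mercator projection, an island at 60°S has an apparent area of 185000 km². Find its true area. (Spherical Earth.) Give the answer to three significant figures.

46300 km²

Mercator is conformal, so the point scale is isotropic: h = k = sec φ = 1/cos φ.
Areal scale = k² = sec²φ = 1/cos²(60°) = 1/0.5000² = 4.000.
True area = apparent / (areal scale) = 185000 / 4.000 ≈ 46300 km².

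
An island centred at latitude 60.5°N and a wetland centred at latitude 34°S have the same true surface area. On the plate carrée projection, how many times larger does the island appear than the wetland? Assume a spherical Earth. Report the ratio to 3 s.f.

1.68

Plate carrée maps x = Rλ, y = Rφ. The meridian scale is h = 1 and the parallel scale is k = 1/cos φ = sec φ.
Areal scale at 60.5°: h·k = 1.000 × 2.031 = 2.031.
Areal scale at 34°: h·k = 1.000 × 1.206 = 1.206.
Ratio = 2.031/1.206 ≈ 1.68.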